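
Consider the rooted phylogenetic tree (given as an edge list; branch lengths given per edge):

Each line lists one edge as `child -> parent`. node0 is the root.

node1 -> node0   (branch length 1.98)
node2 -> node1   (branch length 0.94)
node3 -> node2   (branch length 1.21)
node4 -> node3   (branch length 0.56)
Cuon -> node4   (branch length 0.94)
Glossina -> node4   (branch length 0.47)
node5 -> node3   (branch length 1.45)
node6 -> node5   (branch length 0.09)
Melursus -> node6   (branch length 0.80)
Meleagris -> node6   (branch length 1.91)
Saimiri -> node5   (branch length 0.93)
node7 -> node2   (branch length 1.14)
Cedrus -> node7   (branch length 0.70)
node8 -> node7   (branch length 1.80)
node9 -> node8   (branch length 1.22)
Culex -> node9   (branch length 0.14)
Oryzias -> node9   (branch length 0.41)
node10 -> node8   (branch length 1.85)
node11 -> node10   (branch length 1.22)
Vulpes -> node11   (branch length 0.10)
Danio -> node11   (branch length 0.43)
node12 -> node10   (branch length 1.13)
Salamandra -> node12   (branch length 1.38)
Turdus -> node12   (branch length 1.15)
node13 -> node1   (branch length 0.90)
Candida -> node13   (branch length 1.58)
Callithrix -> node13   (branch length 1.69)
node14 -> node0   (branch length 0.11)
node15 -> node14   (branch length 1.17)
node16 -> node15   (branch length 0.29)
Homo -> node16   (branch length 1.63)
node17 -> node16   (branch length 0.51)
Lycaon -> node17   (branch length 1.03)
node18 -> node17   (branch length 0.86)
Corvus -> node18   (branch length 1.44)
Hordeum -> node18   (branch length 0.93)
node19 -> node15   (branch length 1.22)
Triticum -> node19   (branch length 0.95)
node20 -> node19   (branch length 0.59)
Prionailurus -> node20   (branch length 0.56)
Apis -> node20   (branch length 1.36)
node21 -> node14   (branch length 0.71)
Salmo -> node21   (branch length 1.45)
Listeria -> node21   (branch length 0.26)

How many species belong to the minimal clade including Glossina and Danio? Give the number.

The MRCA of Glossina and Danio is the node subtending (((Cuon,Glossina),((Melursus,Meleagris),Saimiri)),(Cedrus,((Culex,Oryzias),((Vulpes,Danio),(Salamandra,Turdus))))).
That clade contains 12 terminal taxa: Cedrus, Culex, Cuon, Danio, Glossina, Meleagris, Melursus, Oryzias, Saimiri, Salamandra, Turdus, Vulpes.

12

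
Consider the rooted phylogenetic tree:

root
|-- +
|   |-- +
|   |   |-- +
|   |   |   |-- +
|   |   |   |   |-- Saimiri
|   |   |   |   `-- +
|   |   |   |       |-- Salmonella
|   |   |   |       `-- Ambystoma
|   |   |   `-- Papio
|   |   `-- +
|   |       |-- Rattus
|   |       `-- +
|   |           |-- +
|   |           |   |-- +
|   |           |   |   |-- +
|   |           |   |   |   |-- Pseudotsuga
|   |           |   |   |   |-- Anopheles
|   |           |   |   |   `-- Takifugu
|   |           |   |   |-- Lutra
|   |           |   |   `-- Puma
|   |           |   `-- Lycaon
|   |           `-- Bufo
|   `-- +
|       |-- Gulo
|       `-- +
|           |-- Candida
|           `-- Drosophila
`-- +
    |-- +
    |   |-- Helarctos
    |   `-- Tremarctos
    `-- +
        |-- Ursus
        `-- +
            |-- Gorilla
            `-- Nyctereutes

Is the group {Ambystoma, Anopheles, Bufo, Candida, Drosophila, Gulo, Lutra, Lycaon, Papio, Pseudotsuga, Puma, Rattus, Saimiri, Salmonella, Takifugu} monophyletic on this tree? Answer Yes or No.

The most recent common ancestor of these taxa subtends ((((Saimiri,(Salmonella,Ambystoma)),Papio),(Rattus,((((Pseudotsuga,Anopheles,Takifugu),Lutra,Puma),Lycaon),Bufo))),(Gulo,(Candida,Drosophila))).
That clade has exactly 15 tips — every listed taxon and nothing else — so the group is monophyletic.

Yes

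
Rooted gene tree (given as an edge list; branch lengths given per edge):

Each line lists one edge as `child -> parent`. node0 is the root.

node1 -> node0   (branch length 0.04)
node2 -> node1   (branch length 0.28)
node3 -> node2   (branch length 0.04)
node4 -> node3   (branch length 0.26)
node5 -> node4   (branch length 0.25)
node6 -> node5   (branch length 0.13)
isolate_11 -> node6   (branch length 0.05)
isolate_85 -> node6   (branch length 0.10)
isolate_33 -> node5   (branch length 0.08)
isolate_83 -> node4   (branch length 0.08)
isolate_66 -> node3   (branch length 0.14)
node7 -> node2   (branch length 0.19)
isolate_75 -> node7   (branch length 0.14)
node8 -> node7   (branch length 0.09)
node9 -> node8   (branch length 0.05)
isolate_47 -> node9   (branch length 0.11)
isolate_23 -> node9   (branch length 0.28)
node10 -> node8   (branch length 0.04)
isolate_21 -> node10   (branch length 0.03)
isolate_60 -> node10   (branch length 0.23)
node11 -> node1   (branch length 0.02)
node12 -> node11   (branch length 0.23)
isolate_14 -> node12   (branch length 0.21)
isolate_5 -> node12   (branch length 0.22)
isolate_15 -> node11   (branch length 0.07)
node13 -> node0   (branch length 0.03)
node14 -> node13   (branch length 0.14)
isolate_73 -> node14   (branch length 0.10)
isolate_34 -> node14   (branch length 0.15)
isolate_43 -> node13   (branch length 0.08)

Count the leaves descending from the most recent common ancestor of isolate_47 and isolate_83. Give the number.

The MRCA of isolate_47 and isolate_83 is the node subtending (((((isolate_11,isolate_85),isolate_33),isolate_83),isolate_66),(isolate_75,((isolate_47,isolate_23),(isolate_21,isolate_60)))).
That clade contains 10 terminal taxa: isolate_11, isolate_21, isolate_23, isolate_33, isolate_47, isolate_60, isolate_66, isolate_75, isolate_83, isolate_85.

10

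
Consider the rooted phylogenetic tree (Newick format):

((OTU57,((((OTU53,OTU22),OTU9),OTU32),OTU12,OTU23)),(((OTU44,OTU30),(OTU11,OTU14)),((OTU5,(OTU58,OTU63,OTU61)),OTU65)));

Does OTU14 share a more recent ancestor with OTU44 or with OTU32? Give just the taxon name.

OTU44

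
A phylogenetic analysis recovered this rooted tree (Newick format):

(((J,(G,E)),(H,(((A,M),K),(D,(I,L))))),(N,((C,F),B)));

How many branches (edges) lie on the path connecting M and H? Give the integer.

The MRCA of M and H is the node subtending (H,(((A,M),K),(D,(I,L)))).
From M up to that node: 4 branches. From H up to the same node: 1 branch. Total: 4 + 1 = 5.

5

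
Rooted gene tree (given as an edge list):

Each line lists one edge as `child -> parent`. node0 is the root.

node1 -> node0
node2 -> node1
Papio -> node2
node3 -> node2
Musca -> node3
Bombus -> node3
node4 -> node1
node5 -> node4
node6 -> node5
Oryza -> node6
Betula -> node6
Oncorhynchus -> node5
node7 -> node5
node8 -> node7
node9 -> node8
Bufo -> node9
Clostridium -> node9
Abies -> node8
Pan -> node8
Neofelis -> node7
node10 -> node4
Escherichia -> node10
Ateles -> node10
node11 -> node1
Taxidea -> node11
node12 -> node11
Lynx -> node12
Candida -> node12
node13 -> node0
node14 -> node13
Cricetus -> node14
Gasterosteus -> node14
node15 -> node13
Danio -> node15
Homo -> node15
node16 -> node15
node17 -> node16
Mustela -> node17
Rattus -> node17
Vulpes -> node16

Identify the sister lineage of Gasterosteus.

Cricetus

Gasterosteus attaches to the tree at the node subtending (Cricetus,Gasterosteus).
The other lineage descending from that same node — the sister group — is the single tip Cricetus.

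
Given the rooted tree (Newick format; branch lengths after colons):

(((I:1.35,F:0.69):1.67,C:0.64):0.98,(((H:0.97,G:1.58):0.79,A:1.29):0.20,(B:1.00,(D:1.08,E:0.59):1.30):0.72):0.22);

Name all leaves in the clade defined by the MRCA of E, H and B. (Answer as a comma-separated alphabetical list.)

A, B, D, E, G, H

Tracing E: it sits inside (D,E).
Tracing H: it sits inside (H,G).
Tracing B: it sits inside (B,(D,E)).
The smallest clade enclosing all 3 is (((H,G),A),(B,(D,E))); the answer is its 6 terminal taxa in alphabetical order.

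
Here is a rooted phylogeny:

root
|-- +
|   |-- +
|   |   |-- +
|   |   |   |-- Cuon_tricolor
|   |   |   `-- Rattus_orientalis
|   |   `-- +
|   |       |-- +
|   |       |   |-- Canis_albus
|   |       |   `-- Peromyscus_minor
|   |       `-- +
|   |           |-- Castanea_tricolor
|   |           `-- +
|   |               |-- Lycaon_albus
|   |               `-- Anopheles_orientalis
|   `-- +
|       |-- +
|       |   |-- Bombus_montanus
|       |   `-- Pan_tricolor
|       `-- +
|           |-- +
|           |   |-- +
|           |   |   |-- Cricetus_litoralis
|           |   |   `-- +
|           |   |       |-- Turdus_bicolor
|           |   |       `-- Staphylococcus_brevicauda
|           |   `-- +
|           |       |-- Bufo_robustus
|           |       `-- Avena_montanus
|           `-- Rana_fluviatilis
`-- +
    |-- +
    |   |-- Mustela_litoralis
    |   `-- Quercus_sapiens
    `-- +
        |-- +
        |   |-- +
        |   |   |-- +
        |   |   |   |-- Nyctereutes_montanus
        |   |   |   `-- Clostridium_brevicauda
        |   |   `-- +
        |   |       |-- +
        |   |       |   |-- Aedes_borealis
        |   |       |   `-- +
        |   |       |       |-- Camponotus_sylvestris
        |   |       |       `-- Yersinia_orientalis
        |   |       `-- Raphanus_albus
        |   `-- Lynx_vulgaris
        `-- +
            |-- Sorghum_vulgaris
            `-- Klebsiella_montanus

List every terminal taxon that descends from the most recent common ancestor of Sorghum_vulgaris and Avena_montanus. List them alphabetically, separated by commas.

Aedes_borealis, Anopheles_orientalis, Avena_montanus, Bombus_montanus, Bufo_robustus, Camponotus_sylvestris, Canis_albus, Castanea_tricolor, Clostridium_brevicauda, Cricetus_litoralis, Cuon_tricolor, Klebsiella_montanus, Lycaon_albus, Lynx_vulgaris, Mustela_litoralis, Nyctereutes_montanus, Pan_tricolor, Peromyscus_minor, Quercus_sapiens, Rana_fluviatilis, Raphanus_albus, Rattus_orientalis, Sorghum_vulgaris, Staphylococcus_brevicauda, Turdus_bicolor, Yersinia_orientalis

Tracing Sorghum_vulgaris: it sits inside (Sorghum_vulgaris,Klebsiella_montanus).
Tracing Avena_montanus: it sits inside (Bufo_robustus,Avena_montanus).
The smallest clade enclosing both is the whole tree (their MRCA is the root), so the answer is all 26 tips in alphabetical order.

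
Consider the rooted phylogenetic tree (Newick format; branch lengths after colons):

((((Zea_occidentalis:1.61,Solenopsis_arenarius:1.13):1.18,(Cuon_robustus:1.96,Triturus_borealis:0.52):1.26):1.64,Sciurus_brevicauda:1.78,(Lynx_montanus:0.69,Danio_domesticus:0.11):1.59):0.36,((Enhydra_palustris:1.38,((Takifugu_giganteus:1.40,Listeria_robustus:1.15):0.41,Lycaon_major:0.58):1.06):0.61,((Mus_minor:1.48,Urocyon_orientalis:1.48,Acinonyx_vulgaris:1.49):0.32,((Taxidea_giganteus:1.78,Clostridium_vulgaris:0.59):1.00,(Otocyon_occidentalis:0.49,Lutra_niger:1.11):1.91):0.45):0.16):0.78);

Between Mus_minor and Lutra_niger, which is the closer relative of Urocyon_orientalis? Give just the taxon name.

The MRCA of Urocyon_orientalis and Mus_minor subtends (Mus_minor,Urocyon_orientalis,Acinonyx_vulgaris) (3 taxa).
The MRCA of Urocyon_orientalis and Lutra_niger subtends ((Mus_minor,Urocyon_orientalis,Acinonyx_vulgaris),((Taxidea_giganteus,Clostridium_vulgaris),(Otocyon_occidentalis,Lutra_niger))) (7 taxa).
The first is nested inside the second, so Urocyon_orientalis shares a more recent common ancestor with Mus_minor.

Mus_minor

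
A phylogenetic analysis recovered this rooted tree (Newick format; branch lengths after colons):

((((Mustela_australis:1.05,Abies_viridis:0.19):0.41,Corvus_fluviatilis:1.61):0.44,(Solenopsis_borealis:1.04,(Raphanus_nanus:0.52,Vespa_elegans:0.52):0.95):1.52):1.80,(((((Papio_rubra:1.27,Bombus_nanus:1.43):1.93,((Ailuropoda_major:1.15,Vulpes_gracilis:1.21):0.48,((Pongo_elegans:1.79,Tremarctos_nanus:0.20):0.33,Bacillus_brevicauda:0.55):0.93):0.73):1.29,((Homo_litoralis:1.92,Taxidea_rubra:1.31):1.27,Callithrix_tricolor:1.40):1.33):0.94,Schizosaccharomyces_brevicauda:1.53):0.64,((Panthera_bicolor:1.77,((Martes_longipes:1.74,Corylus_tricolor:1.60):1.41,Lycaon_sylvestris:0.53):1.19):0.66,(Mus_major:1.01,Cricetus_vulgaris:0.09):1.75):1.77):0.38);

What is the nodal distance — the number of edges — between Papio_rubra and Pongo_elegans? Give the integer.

The MRCA of Papio_rubra and Pongo_elegans is the node subtending ((Papio_rubra,Bombus_nanus),((Ailuropoda_major,Vulpes_gracilis),((Pongo_elegans,Tremarctos_nanus),Bacillus_brevicauda))).
From Papio_rubra up to that node: 2 branches. From Pongo_elegans up to the same node: 4 branches. Total: 2 + 4 = 6.

6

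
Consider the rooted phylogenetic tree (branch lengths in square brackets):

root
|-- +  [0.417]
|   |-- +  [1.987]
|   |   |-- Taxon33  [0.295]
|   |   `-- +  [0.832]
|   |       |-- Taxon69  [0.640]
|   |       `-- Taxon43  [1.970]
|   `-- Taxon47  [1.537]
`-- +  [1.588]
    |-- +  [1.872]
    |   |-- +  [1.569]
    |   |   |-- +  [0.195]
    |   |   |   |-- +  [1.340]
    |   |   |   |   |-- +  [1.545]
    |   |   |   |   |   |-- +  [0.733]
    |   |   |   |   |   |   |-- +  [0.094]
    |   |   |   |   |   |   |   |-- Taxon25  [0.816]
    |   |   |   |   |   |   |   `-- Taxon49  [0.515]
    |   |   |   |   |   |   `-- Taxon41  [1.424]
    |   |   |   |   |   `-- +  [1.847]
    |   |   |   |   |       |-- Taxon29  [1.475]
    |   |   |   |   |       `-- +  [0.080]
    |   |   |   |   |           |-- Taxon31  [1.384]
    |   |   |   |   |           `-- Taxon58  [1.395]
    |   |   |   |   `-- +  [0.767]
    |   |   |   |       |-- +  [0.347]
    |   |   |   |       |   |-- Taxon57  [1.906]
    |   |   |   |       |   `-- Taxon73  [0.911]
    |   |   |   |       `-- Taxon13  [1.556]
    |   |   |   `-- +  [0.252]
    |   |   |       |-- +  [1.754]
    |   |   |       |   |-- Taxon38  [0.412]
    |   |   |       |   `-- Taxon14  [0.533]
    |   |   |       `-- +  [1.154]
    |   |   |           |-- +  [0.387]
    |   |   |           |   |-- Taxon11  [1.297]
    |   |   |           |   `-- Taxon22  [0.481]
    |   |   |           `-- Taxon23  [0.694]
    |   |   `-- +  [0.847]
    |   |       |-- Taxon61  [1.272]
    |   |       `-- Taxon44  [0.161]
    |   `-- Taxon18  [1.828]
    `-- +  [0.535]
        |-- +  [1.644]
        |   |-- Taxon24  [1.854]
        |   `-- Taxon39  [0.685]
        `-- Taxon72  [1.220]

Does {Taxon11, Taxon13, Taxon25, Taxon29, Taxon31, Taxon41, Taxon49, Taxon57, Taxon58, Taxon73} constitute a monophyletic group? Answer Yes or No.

The MRCA of the listed taxa subtends (((((Taxon25,Taxon49),Taxon41),(Taxon29,(Taxon31,Taxon58))),((Taxon57,Taxon73),Taxon13)),((Taxon38,Taxon14),((Taxon11,Taxon22),Taxon23))).
That clade also contains Taxon14, Taxon22, Taxon23, Taxon38, which are not in the proposed group, so the group is not monophyletic.

No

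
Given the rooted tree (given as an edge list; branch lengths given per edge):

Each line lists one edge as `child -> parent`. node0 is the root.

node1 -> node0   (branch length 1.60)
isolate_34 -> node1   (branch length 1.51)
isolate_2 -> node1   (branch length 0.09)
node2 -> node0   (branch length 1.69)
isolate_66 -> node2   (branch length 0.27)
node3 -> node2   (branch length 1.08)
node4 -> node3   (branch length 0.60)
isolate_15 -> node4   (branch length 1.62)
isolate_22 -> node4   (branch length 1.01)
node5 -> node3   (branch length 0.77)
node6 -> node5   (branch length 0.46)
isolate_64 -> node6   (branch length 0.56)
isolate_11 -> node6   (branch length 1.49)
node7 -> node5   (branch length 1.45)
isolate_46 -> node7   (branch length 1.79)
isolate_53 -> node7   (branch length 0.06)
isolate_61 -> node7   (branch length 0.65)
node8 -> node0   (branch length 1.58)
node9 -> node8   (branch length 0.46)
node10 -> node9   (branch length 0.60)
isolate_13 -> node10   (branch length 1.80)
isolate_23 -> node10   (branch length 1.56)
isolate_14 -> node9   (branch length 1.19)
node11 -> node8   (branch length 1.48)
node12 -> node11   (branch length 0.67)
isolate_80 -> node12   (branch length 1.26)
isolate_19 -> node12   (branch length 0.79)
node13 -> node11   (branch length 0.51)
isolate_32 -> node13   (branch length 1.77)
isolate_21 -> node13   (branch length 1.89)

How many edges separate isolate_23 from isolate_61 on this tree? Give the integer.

The MRCA of isolate_23 and isolate_61 is the root of the tree.
From isolate_23 up to that node: 4 branches. From isolate_61 up to the same node: 5 branches. Total: 4 + 5 = 9.

9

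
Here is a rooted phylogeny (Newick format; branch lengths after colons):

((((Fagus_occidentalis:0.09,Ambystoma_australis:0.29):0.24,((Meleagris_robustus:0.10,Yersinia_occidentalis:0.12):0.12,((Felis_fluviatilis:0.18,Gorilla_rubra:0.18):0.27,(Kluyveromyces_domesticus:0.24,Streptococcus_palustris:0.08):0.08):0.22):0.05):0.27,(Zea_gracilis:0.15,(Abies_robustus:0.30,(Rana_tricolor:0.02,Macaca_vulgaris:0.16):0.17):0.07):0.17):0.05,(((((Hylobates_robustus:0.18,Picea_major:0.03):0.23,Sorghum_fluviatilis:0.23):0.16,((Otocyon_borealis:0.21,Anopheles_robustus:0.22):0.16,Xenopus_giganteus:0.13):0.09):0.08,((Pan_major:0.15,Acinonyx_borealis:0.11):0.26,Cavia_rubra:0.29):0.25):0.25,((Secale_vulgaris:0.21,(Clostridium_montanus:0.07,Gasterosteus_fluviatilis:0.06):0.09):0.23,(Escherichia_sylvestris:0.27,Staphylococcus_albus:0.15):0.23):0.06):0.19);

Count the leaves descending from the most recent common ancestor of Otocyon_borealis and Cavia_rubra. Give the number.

The MRCA of Otocyon_borealis and Cavia_rubra is the node subtending ((((Hylobates_robustus,Picea_major),Sorghum_fluviatilis),((Otocyon_borealis,Anopheles_robustus),Xenopus_giganteus)),((Pan_major,Acinonyx_borealis),Cavia_rubra)).
That clade contains 9 terminal taxa: Acinonyx_borealis, Anopheles_robustus, Cavia_rubra, Hylobates_robustus, Otocyon_borealis, Pan_major, Picea_major, Sorghum_fluviatilis, Xenopus_giganteus.

9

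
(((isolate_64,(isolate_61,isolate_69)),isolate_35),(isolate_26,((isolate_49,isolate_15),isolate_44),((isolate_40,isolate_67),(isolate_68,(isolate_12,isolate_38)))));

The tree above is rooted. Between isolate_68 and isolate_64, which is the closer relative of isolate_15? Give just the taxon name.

The MRCA of isolate_15 and isolate_68 subtends (isolate_26,((isolate_49,isolate_15),isolate_44),((isolate_40,isolate_67),(isolate_68,(isolate_12,isolate_38)))) (9 taxa).
The MRCA of isolate_15 and isolate_64 is the root, subtending the entire tree (13 taxa).
The first is nested inside the second, so isolate_15 shares a more recent common ancestor with isolate_68.

isolate_68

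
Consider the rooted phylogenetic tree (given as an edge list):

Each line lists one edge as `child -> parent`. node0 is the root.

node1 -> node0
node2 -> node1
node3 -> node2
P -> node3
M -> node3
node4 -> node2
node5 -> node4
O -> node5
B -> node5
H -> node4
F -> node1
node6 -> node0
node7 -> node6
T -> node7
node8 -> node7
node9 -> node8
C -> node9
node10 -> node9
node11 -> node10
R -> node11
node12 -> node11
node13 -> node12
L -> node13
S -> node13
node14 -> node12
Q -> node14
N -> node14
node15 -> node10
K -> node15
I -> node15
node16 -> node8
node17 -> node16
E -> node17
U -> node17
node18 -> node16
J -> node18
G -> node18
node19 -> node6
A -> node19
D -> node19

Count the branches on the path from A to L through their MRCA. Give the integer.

10

The MRCA of A and L is the node subtending ((T,((C,((R,((L,S),(Q,N))),(K,I))),((E,U),(J,G)))),(A,D)).
From A up to that node: 2 branches. From L up to the same node: 8 branches. Total: 2 + 8 = 10.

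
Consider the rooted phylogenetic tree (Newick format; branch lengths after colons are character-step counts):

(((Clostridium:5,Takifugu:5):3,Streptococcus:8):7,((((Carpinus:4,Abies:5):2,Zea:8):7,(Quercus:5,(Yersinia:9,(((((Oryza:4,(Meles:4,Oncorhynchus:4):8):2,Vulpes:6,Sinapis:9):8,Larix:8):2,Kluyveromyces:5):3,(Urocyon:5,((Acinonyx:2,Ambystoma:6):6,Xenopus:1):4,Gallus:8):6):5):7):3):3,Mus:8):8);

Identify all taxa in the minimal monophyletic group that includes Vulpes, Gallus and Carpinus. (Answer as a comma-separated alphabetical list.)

Abies, Acinonyx, Ambystoma, Carpinus, Gallus, Kluyveromyces, Larix, Meles, Oncorhynchus, Oryza, Quercus, Sinapis, Urocyon, Vulpes, Xenopus, Yersinia, Zea

Tracing Vulpes: it sits inside ((Oryza,(Meles,Oncorhynchus)),Vulpes,Sinapis).
Tracing Gallus: it sits inside (Urocyon,((Acinonyx,Ambystoma),Xenopus),Gallus).
Tracing Carpinus: it sits inside (Carpinus,Abies).
The smallest clade enclosing all 3 is (((Carpinus,Abies),Zea),(Quercus,(Yersinia,(((((Oryza,(Meles,Oncorhynchus)),Vulpes,Sinapis),Larix),Kluyveromyces),(Urocyon,((Acinonyx,Ambystoma),Xenopus),Gallus))))); the answer is its 17 terminal taxa in alphabetical order.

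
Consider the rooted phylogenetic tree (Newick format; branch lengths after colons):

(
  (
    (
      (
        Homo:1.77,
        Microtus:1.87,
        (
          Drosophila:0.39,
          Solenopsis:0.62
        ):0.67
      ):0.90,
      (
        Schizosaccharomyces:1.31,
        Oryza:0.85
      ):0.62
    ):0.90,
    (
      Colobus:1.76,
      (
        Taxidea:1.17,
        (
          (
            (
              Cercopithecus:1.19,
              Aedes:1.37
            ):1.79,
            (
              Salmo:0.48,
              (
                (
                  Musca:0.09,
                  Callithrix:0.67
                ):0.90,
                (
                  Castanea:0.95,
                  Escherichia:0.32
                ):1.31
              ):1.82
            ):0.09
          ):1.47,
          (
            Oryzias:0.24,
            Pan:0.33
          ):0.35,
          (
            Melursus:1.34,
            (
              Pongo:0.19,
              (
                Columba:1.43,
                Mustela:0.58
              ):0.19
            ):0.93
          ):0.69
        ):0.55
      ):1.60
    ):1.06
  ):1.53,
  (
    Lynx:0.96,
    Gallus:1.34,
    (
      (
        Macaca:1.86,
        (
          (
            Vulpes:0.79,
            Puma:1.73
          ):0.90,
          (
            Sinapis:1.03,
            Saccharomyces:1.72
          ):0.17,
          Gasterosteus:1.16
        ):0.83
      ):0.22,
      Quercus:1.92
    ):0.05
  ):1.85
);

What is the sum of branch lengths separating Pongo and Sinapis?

The path runs Pongo → … → MRCA → … → Sinapis; the MRCA is the root of the tree.
Branch lengths along that path: 0.19 + 0.93 + 0.69 + 0.55 + 1.60 + 1.06 + 1.53 + 1.85 + 0.05 + 0.22 + 0.83 + 0.17 + 1.03 = 10.70.

10.70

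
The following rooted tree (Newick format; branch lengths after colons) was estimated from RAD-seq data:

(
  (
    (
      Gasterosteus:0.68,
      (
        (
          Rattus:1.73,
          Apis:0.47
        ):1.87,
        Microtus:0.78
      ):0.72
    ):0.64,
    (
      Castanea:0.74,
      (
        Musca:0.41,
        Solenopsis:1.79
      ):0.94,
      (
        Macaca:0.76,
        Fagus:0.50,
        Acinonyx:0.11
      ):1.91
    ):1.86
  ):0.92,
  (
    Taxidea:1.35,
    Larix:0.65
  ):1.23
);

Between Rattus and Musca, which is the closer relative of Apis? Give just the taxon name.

The MRCA of Apis and Rattus subtends (Rattus,Apis) (2 taxa).
The MRCA of Apis and Musca subtends ((Gasterosteus,((Rattus,Apis),Microtus)),(Castanea,(Musca,Solenopsis),(Macaca,Fagus,Acinonyx))) (10 taxa).
The first is nested inside the second, so Apis shares a more recent common ancestor with Rattus.

Rattus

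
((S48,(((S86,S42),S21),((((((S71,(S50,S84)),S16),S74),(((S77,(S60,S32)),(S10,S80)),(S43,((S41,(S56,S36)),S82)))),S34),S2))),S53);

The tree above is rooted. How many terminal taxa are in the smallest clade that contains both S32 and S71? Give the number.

The MRCA of S32 and S71 is the node subtending ((((S71,(S50,S84)),S16),S74),(((S77,(S60,S32)),(S10,S80)),(S43,((S41,(S56,S36)),S82)))).
That clade contains 15 terminal taxa: S10, S16, S32, S36, S41, S43, S50, S56, S60, S71, S74, S77, S80, S82, S84.

15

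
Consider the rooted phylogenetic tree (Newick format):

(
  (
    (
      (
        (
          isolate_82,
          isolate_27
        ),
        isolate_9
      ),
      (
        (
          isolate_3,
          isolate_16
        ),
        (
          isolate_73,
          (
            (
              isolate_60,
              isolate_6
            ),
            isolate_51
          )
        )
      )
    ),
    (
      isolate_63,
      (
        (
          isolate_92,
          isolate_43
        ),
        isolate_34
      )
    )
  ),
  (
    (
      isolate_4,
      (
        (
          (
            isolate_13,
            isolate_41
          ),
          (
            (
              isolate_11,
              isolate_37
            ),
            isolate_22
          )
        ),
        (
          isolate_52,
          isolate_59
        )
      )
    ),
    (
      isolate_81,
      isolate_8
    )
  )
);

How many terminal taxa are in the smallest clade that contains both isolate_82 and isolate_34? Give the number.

The MRCA of isolate_82 and isolate_34 is the node subtending ((((isolate_82,isolate_27),isolate_9),((isolate_3,isolate_16),(isolate_73,((isolate_60,isolate_6),isolate_51)))),(isolate_63,((isolate_92,isolate_43),isolate_34))).
That clade contains 13 terminal taxa: isolate_16, isolate_27, isolate_3, isolate_34, isolate_43, isolate_51, isolate_6, isolate_60, isolate_63, isolate_73, isolate_82, isolate_9, isolate_92.

13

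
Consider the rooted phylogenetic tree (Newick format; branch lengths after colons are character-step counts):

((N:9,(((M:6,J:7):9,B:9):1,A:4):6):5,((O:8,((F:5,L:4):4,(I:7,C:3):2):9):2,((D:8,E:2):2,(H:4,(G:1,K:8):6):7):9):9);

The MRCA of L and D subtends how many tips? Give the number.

The MRCA of L and D is the node subtending ((O,((F,L),(I,C))),((D,E),(H,(G,K)))).
That clade contains 10 terminal taxa: C, D, E, F, G, H, I, K, L, O.

10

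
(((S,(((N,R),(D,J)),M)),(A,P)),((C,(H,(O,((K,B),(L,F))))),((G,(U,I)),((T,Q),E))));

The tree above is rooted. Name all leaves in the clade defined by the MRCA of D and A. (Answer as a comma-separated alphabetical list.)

A, D, J, M, N, P, R, S

Tracing D: it sits inside (D,J).
Tracing A: it sits inside (A,P).
The smallest clade enclosing both is ((S,(((N,R),(D,J)),M)),(A,P)); the answer is its 8 terminal taxa in alphabetical order.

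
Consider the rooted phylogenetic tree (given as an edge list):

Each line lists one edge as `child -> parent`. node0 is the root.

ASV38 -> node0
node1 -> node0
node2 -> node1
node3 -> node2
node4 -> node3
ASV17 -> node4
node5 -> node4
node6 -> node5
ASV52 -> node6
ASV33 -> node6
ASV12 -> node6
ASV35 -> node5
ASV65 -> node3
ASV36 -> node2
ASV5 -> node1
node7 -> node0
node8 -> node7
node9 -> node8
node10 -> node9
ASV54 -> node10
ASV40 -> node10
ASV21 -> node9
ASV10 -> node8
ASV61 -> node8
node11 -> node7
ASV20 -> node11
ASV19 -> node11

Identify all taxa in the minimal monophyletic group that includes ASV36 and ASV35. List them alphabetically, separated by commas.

ASV12, ASV17, ASV33, ASV35, ASV36, ASV52, ASV65

Tracing ASV36: it sits inside (((ASV17,((ASV52,ASV33,ASV12),ASV35)),ASV65),ASV36).
Tracing ASV35: it sits inside ((ASV52,ASV33,ASV12),ASV35).
The smallest clade enclosing both is (((ASV17,((ASV52,ASV33,ASV12),ASV35)),ASV65),ASV36); the answer is its 7 terminal taxa in alphabetical order.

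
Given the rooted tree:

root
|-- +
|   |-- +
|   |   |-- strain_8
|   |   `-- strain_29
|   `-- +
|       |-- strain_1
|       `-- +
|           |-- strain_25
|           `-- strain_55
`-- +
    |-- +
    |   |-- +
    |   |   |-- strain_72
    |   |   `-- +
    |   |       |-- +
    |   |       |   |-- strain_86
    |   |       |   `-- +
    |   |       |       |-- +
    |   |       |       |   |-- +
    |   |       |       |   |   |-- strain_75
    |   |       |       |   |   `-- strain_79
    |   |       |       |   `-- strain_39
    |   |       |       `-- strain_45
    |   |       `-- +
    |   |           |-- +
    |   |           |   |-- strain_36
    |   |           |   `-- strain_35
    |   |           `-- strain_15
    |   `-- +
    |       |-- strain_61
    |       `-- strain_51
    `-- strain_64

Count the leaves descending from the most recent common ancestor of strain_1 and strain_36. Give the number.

17

The MRCA of strain_1 and strain_36 is the root, so the clade is the entire tree.
That clade contains 17 terminal taxa: strain_1, strain_15, strain_25, strain_29, strain_35, strain_36, strain_39, strain_45, strain_51, strain_55, strain_61, strain_64, strain_72, strain_75, strain_79, strain_8, strain_86.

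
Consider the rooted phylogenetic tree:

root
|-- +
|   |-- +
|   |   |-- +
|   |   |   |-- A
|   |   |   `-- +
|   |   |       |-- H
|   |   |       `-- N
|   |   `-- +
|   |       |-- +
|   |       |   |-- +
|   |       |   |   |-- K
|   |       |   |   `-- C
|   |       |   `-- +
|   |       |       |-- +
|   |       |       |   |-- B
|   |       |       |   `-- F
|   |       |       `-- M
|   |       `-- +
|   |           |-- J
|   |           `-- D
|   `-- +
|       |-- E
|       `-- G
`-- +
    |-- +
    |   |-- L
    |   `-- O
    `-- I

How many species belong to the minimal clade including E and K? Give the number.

The MRCA of E and K is the node subtending (((A,(H,N)),(((K,C),((B,F),M)),(J,D))),(E,G)).
That clade contains 12 terminal taxa: A, B, C, D, E, F, G, H, J, K, M, N.

12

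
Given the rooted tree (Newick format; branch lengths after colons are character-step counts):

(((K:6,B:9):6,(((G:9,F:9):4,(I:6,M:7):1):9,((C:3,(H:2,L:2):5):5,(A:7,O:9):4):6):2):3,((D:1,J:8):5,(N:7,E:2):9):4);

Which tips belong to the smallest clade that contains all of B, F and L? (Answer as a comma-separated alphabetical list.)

Tracing B: it sits inside (K,B).
Tracing F: it sits inside (G,F).
Tracing L: it sits inside (H,L).
The smallest clade enclosing all 3 is ((K,B),(((G,F),(I,M)),((C,(H,L)),(A,O)))); the answer is its 11 terminal taxa in alphabetical order.

A, B, C, F, G, H, I, K, L, M, O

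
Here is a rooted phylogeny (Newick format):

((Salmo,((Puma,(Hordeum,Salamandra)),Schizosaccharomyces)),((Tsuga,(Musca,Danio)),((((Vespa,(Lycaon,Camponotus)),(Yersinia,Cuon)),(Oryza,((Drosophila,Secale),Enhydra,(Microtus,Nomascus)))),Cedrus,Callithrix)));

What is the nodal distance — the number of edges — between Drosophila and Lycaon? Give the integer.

The MRCA of Drosophila and Lycaon is the node subtending (((Vespa,(Lycaon,Camponotus)),(Yersinia,Cuon)),(Oryza,((Drosophila,Secale),Enhydra,(Microtus,Nomascus)))).
From Drosophila up to that node: 4 branches. From Lycaon up to the same node: 4 branches. Total: 4 + 4 = 8.

8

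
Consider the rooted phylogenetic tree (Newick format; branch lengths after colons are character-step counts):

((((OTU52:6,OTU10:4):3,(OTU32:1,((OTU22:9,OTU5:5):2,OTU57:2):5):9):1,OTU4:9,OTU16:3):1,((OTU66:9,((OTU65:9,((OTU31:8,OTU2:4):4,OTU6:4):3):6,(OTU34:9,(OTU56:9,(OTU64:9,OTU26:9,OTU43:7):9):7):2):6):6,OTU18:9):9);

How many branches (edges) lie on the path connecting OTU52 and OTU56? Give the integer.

10

The MRCA of OTU52 and OTU56 is the root of the tree.
From OTU52 up to that node: 4 branches. From OTU56 up to the same node: 6 branches. Total: 4 + 6 = 10.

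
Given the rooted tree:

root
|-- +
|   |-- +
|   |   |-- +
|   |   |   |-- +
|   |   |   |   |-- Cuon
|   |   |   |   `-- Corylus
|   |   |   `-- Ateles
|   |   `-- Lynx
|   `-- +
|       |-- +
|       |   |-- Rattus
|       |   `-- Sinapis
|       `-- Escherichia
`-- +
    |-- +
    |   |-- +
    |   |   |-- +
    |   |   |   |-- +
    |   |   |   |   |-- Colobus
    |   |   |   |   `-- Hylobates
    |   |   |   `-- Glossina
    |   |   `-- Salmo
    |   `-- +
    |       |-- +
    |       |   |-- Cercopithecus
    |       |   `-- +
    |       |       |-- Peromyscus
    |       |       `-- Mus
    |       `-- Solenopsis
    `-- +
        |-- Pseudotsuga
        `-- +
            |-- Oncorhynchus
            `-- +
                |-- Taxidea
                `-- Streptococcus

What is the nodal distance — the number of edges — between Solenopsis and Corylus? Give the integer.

9

The MRCA of Solenopsis and Corylus is the root of the tree.
From Solenopsis up to that node: 4 branches. From Corylus up to the same node: 5 branches. Total: 4 + 5 = 9.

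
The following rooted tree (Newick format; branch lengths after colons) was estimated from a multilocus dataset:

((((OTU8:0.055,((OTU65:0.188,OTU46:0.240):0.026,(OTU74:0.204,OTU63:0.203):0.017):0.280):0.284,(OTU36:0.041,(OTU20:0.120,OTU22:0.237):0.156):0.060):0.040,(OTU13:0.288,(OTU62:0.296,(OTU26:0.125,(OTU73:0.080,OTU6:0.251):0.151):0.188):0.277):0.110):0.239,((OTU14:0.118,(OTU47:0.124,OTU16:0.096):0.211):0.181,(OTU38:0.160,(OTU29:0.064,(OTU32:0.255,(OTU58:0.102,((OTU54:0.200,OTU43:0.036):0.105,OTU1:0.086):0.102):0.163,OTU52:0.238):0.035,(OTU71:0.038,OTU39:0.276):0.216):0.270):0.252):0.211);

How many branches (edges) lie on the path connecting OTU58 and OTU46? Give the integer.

The MRCA of OTU58 and OTU46 is the root of the tree.
From OTU58 up to that node: 6 branches. From OTU46 up to the same node: 6 branches. Total: 6 + 6 = 12.

12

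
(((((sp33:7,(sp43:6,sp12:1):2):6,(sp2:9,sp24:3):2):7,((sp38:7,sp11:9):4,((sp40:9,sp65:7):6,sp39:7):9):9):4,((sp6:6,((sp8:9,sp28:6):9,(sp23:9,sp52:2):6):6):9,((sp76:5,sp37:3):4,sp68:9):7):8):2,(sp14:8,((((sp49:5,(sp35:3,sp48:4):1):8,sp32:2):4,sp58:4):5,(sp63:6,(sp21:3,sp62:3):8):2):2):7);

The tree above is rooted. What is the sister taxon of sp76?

sp37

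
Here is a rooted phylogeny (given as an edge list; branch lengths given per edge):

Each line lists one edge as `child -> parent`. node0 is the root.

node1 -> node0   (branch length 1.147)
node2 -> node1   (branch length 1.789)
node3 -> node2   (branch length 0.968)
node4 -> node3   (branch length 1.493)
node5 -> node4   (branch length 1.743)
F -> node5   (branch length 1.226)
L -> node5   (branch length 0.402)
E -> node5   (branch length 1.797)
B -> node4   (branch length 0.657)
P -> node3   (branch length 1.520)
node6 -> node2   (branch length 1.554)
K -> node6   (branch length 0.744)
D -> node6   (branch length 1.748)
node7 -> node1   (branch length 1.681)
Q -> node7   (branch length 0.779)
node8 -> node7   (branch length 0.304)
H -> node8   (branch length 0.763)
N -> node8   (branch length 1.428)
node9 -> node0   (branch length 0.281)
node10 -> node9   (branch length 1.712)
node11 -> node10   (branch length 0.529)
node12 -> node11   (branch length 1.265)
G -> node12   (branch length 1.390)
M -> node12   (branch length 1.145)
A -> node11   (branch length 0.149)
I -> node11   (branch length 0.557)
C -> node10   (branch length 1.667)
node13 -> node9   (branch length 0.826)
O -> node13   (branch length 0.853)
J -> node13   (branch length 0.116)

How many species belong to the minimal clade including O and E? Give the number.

17

The MRCA of O and E is the root, so the clade is the entire tree.
That clade contains 17 terminal taxa: A, B, C, D, E, F, G, H, I, J, K, L, M, N, O, P, Q.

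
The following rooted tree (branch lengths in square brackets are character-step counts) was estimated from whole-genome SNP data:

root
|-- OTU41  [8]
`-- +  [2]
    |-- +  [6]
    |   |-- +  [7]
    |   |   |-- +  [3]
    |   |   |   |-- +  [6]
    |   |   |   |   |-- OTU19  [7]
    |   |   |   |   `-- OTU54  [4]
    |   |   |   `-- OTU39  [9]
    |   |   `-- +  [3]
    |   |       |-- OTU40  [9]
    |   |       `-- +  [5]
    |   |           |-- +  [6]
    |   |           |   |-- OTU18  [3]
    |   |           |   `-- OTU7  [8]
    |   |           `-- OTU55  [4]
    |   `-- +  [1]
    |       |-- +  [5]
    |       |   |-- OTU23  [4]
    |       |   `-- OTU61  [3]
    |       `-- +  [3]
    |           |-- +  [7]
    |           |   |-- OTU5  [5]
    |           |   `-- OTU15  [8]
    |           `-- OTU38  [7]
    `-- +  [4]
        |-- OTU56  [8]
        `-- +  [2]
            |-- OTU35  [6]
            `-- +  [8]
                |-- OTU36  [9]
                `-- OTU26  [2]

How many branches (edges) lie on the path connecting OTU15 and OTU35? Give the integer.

The MRCA of OTU15 and OTU35 is the node subtending (((((OTU19,OTU54),OTU39),(OTU40,((OTU18,OTU7),OTU55))),((OTU23,OTU61),((OTU5,OTU15),OTU38))),(OTU56,(OTU35,(OTU36,OTU26)))).
From OTU15 up to that node: 5 branches. From OTU35 up to the same node: 3 branches. Total: 5 + 3 = 8.

8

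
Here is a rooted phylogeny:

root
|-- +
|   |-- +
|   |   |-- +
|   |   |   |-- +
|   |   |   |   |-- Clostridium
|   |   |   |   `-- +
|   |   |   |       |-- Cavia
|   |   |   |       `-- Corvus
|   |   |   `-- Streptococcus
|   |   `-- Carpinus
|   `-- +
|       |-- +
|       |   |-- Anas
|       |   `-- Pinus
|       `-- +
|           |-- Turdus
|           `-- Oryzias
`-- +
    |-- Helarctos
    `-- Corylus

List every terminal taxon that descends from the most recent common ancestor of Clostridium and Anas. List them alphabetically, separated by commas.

Tracing Clostridium: it sits inside (Clostridium,(Cavia,Corvus)).
Tracing Anas: it sits inside (Anas,Pinus).
The smallest clade enclosing both is ((((Clostridium,(Cavia,Corvus)),Streptococcus),Carpinus),((Anas,Pinus),(Turdus,Oryzias))); the answer is its 9 terminal taxa in alphabetical order.

Anas, Carpinus, Cavia, Clostridium, Corvus, Oryzias, Pinus, Streptococcus, Turdus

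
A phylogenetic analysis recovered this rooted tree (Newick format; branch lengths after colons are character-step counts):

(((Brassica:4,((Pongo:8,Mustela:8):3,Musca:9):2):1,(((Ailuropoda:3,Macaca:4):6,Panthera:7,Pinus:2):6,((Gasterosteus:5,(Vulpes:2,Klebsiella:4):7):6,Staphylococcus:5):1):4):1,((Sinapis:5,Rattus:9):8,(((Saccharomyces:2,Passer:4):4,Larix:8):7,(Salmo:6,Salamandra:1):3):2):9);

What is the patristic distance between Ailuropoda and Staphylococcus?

The path runs Ailuropoda → … → MRCA → … → Staphylococcus; the MRCA is the node subtending (((Ailuropoda,Macaca),Panthera,Pinus),((Gasterosteus,(Vulpes,Klebsiella)),Staphylococcus)).
Branch lengths along that path: 3 + 6 + 6 + 1 + 5 = 21.

21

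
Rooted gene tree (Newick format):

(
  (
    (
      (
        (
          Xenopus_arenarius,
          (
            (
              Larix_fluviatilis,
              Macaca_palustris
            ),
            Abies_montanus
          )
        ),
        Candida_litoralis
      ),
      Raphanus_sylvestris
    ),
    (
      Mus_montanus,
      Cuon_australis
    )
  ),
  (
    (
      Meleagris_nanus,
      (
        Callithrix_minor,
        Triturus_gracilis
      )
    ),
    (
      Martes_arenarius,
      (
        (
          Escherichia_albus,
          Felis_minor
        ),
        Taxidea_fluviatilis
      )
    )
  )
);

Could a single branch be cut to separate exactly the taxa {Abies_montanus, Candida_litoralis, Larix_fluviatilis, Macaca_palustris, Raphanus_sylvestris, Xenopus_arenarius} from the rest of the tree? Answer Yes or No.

Yes

The most recent common ancestor of these taxa subtends (((Xenopus_arenarius,((Larix_fluviatilis,Macaca_palustris),Abies_montanus)),Candida_litoralis),Raphanus_sylvestris).
That clade has exactly 6 tips — every listed taxon and nothing else — so the group is monophyletic.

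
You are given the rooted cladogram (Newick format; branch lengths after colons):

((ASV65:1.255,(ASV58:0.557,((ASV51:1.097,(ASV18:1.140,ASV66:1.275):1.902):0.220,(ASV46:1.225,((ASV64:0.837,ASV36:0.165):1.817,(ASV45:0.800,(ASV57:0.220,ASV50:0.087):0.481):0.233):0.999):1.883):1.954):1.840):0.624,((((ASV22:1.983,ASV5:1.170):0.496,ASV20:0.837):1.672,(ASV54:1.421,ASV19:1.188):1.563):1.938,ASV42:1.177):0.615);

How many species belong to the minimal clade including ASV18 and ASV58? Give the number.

10

The MRCA of ASV18 and ASV58 is the node subtending (ASV58,((ASV51,(ASV18,ASV66)),(ASV46,((ASV64,ASV36),(ASV45,(ASV57,ASV50)))))).
That clade contains 10 terminal taxa: ASV18, ASV36, ASV45, ASV46, ASV50, ASV51, ASV57, ASV58, ASV64, ASV66.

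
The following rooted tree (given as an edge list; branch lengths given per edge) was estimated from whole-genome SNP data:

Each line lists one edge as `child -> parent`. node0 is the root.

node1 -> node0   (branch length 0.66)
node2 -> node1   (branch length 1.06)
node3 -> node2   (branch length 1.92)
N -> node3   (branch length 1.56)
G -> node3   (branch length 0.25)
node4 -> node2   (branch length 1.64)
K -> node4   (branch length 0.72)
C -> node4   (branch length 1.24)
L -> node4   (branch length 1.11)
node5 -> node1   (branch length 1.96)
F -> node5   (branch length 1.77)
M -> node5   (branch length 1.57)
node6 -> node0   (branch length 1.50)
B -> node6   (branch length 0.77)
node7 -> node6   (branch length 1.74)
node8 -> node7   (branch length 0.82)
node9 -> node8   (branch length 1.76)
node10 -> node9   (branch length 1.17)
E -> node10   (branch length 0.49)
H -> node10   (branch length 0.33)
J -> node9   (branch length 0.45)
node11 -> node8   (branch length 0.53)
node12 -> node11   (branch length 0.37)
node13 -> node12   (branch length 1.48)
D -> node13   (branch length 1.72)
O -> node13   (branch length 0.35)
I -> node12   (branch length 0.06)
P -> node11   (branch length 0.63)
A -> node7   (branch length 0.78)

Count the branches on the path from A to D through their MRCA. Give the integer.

The MRCA of A and D is the node subtending ((((E,H),J),(((D,O),I),P)),A).
From A up to that node: 1 branch. From D up to the same node: 5 branches. Total: 1 + 5 = 6.

6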